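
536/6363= 536/6363= 0.08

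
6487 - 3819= 2668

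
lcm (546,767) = 32214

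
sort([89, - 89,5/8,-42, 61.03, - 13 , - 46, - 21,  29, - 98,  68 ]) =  [ - 98,-89, - 46,-42 , - 21, - 13,  5/8, 29,61.03, 68,89]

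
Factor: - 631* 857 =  - 540767 = - 631^1 * 857^1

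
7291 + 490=7781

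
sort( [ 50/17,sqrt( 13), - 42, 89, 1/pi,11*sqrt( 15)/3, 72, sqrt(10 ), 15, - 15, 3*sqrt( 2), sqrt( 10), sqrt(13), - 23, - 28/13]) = [ -42, - 23,  -  15, - 28/13 , 1/pi, 50/17, sqrt( 10) , sqrt(10), sqrt(13 ), sqrt( 13 ), 3*sqrt( 2 ), 11*sqrt ( 15 ) /3, 15,72, 89 ]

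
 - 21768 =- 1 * 21768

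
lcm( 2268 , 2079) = 24948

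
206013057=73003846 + 133009211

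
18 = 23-5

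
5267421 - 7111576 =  - 1844155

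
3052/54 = 1526/27= 56.52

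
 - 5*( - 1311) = 6555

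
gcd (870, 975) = 15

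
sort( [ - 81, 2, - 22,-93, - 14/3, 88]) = [ - 93, -81,- 22, - 14/3, 2, 88 ] 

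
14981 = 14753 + 228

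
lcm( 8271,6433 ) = 57897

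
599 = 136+463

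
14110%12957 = 1153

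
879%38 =5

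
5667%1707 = 546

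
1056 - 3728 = -2672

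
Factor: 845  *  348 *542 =2^3 * 3^1 *5^1 * 13^2*29^1*271^1 =159380520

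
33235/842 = 39 + 397/842 = 39.47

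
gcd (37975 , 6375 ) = 25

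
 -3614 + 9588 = 5974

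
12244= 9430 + 2814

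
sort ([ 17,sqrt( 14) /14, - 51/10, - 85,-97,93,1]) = [  -  97, - 85 ,  -  51/10,sqrt(14 )/14, 1,17,93]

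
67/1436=67/1436 = 0.05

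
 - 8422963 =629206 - 9052169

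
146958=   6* 24493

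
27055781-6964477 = 20091304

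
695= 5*139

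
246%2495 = 246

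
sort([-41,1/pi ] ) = [ - 41,1/pi ] 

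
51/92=51/92 = 0.55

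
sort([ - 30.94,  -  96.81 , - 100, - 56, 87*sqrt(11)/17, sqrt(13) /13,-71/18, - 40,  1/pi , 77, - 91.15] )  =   [ - 100, - 96.81, - 91.15, - 56, - 40, - 30.94,  -  71/18,sqrt( 13) /13, 1/pi,87*sqrt( 11 ) /17, 77 ] 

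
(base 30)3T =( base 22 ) 59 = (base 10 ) 119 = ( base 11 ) A9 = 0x77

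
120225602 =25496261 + 94729341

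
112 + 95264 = 95376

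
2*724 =1448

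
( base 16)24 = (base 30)16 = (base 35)11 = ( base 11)33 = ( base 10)36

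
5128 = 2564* 2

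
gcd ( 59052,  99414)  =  42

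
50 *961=48050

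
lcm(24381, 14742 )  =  633906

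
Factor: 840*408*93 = 2^6*3^3*5^1*7^1*17^1*31^1 = 31872960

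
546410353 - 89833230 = 456577123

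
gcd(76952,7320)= 8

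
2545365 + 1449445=3994810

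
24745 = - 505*( - 49)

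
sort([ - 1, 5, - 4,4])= [-4 , - 1,  4, 5 ]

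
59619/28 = 8517/4 = 2129.25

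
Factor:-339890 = -2^1*5^1*41^1 * 829^1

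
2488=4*622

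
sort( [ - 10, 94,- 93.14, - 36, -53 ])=[ - 93.14,  -  53, - 36,  -  10,  94] 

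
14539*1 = 14539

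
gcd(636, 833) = 1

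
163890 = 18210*9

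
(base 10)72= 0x48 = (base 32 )28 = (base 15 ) 4C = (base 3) 2200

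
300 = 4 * 75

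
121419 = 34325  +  87094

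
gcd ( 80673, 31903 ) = 1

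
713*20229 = 14423277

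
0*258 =0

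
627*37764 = 23678028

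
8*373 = 2984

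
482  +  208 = 690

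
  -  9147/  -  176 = 9147/176 = 51.97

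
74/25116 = 37/12558 = 0.00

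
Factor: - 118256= - 2^4*19^1*389^1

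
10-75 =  -65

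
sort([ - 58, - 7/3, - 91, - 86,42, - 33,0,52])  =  [ - 91, - 86,- 58, - 33, - 7/3,  0, 42,52] 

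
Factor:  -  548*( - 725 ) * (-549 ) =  - 218117700  =  - 2^2 * 3^2 * 5^2 *29^1*61^1 * 137^1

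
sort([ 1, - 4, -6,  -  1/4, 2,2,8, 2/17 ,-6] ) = [ - 6, - 6, - 4, - 1/4 , 2/17, 1,2, 2,8] 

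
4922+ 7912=12834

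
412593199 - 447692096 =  - 35098897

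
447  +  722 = 1169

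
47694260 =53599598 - 5905338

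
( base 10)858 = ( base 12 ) 5B6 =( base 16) 35A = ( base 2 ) 1101011010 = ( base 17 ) 2G8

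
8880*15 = 133200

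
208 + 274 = 482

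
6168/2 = 3084 =3084.00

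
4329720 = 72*60135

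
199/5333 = 199/5333 = 0.04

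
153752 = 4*38438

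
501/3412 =501/3412 = 0.15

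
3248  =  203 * 16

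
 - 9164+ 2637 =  - 6527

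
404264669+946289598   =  1350554267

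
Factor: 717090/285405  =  2^1 * 11^1 * 41^1*359^(-1 ) = 902/359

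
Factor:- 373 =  - 373^1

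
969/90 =10+23/30 = 10.77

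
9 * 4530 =40770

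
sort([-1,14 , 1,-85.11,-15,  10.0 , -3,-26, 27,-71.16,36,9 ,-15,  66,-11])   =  [ - 85.11, - 71.16,-26, - 15, -15, - 11,-3, - 1, 1,  9, 10.0 , 14,27,36,66 ] 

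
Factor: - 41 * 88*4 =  - 2^5*11^1* 41^1  =  -14432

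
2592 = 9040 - 6448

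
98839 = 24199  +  74640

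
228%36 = 12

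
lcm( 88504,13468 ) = 619528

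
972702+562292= 1534994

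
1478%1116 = 362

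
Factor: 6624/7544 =2^2*3^2* 41^(  -  1 )   =  36/41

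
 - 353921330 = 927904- 354849234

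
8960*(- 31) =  - 277760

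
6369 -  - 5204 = 11573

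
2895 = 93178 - 90283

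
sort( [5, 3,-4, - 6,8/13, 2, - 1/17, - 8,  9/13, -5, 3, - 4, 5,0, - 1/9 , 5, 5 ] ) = [ - 8, - 6, - 5 , - 4, - 4, - 1/9, - 1/17,0, 8/13, 9/13,2,  3, 3 , 5, 5, 5, 5 ] 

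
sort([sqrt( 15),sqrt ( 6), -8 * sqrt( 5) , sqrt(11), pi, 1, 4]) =[ - 8 *sqrt(5),1, sqrt( 6),pi, sqrt(  11 ), sqrt (15 ), 4 ] 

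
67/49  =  67/49 = 1.37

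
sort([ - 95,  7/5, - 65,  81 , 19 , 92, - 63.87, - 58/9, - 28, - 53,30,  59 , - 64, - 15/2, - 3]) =[ - 95, - 65,  -  64,-63.87, - 53, - 28, - 15/2, - 58/9, - 3,7/5 , 19,30,59,81,92]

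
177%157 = 20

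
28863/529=54 + 297/529= 54.56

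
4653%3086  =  1567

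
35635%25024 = 10611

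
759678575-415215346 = 344463229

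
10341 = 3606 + 6735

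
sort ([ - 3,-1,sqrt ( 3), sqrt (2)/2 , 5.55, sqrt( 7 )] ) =[- 3, - 1,sqrt(2 ) /2,sqrt(3), sqrt( 7), 5.55 ]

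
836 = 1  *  836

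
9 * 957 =8613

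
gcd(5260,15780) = 5260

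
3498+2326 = 5824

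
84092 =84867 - 775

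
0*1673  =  0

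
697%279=139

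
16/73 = 16/73  =  0.22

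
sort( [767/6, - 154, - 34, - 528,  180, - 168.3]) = [ - 528, - 168.3, - 154, - 34, 767/6 , 180 ]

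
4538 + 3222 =7760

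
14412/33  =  4804/11= 436.73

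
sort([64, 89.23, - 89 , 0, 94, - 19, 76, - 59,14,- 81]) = [ - 89, - 81, - 59, - 19,0, 14, 64, 76, 89.23, 94 ] 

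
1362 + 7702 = 9064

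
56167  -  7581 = 48586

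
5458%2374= 710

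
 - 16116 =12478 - 28594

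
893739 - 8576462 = -7682723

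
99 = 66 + 33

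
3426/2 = 1713= 1713.00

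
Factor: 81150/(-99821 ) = -2^1*3^1*5^2*173^ ( - 1 )*541^1*577^ (-1 ) 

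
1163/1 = 1163 = 1163.00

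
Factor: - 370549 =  - 17^1*71^1*307^1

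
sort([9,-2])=[ - 2, 9]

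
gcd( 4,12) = 4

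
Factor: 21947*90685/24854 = 117074335/1462 =2^( - 1) * 5^1* 7^1 * 17^(-1 ) * 43^( - 1) * 1291^1*2591^1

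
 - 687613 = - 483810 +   -  203803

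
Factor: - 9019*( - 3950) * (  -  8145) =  - 290166032250 = - 2^1 * 3^2*5^3*29^1*79^1*181^1 *311^1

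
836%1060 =836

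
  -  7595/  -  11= 7595/11 = 690.45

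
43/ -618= - 1 + 575/618=- 0.07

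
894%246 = 156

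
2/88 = 1/44 = 0.02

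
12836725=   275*46679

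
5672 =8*709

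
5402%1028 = 262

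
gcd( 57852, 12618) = 18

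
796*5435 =4326260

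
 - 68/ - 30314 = 34/15157 = 0.00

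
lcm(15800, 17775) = 142200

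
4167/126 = 33 + 1/14 = 33.07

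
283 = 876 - 593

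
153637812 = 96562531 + 57075281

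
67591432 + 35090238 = 102681670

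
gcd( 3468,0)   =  3468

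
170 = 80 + 90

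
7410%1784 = 274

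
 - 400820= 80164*( - 5) 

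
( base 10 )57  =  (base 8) 71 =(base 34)1N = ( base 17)36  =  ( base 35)1M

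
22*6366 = 140052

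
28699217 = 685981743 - 657282526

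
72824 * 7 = 509768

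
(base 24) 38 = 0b1010000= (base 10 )80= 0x50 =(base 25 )35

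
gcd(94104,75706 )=2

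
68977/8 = 8622+ 1/8 = 8622.12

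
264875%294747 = 264875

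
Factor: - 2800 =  - 2^4*5^2 * 7^1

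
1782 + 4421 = 6203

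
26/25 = 1 + 1/25 =1.04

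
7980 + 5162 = 13142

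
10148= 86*118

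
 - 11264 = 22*( - 512 ) 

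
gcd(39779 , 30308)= 1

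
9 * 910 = 8190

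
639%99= 45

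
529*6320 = 3343280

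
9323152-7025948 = 2297204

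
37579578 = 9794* 3837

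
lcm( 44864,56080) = 224320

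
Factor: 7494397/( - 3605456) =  - 2^( - 4)*127^1*59011^1*225341^( - 1)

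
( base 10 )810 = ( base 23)1C5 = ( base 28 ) 10q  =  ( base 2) 1100101010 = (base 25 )17A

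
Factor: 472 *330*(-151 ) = - 2^4*3^1*5^1*11^1* 59^1*151^1= - 23519760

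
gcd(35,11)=1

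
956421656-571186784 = 385234872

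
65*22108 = 1437020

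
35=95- 60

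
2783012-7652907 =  - 4869895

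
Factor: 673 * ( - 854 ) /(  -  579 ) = 574742/579 = 2^1*3^ ( - 1 )*7^1*61^1*193^( - 1 )*673^1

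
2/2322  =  1/1161=0.00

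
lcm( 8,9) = 72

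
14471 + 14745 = 29216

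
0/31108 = 0 = 0.00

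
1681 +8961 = 10642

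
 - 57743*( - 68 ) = 3926524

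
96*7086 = 680256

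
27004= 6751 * 4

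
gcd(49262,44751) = 1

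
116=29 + 87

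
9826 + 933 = 10759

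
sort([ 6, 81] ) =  [6,81 ] 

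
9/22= 9/22= 0.41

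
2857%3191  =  2857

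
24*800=19200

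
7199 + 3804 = 11003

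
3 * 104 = 312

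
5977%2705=567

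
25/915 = 5/183 = 0.03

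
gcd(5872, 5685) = 1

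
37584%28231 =9353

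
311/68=4 + 39/68 = 4.57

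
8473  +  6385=14858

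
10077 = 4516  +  5561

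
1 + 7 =8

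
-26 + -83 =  - 109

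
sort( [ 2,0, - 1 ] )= [  -  1,0,  2] 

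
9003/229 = 9003/229 = 39.31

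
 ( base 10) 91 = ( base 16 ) 5B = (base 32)2R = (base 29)34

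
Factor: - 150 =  - 2^1*3^1*5^2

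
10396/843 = 12 + 280/843 = 12.33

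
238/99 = 2 + 40/99 = 2.40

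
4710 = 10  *471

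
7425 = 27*275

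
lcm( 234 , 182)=1638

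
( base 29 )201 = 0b11010010011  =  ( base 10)1683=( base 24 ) 2M3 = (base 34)1fh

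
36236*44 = 1594384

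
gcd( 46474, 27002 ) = 2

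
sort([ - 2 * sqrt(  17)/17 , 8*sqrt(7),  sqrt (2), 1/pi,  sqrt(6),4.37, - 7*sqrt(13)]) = [ - 7*sqrt ( 13), - 2*sqrt( 17)/17, 1/pi,sqrt( 2),sqrt( 6 ),4.37,8*sqrt (7)]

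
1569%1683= 1569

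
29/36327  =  29/36327= 0.00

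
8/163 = 8/163=0.05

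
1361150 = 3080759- 1719609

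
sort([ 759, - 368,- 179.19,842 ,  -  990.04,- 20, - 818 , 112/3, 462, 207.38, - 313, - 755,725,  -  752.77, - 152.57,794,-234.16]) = [ - 990.04 , - 818,  -  755 , - 752.77, - 368,- 313, - 234.16,  -  179.19, - 152.57,-20, 112/3, 207.38,462, 725,759, 794, 842 ]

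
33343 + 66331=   99674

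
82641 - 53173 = 29468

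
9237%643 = 235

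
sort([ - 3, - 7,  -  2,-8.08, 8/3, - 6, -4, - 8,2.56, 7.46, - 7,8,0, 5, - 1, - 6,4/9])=[ - 8.08, - 8, - 7, - 7,  -  6, - 6, - 4, - 3, - 2, - 1, 0,4/9, 2.56,8/3, 5, 7.46, 8] 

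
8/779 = 8/779 = 0.01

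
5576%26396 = 5576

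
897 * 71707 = 64321179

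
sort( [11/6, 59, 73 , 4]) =[11/6, 4,59, 73 ]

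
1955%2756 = 1955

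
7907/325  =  24 + 107/325 = 24.33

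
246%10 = 6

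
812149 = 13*62473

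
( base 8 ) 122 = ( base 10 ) 82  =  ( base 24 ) 3a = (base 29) 2o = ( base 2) 1010010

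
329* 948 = 311892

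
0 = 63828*0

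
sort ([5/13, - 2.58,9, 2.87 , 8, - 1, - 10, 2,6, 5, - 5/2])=[ - 10, - 2.58, - 5/2, - 1 , 5/13 , 2 , 2.87, 5,6,8,  9] 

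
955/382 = 2 + 1/2= 2.50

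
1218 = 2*609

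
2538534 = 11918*213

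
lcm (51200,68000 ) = 4352000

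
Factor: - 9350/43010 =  - 5^1 * 23^ ( - 1) = - 5/23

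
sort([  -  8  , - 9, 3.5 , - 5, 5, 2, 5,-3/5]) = [ - 9, - 8, - 5, - 3/5,2, 3.5, 5, 5 ] 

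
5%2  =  1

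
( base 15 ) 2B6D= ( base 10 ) 9328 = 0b10010001110000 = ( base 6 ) 111104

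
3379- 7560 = - 4181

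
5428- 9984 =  - 4556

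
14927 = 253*59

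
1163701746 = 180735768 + 982965978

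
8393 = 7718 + 675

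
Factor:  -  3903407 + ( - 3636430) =  -  3^1*23^2 * 4751^1 = -  7539837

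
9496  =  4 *2374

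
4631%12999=4631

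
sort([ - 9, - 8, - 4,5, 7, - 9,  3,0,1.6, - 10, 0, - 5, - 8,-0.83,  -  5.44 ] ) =[  -  10,-9, - 9, - 8,  -  8,  -  5.44,  -  5 , - 4 ,  -  0.83,0,0,1.6,3,5,7 ]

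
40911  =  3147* 13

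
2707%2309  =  398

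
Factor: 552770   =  2^1*5^1 *167^1*331^1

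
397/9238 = 397/9238 = 0.04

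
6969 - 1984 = 4985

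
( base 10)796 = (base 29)rd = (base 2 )1100011100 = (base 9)1074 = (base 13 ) 493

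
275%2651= 275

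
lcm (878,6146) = 6146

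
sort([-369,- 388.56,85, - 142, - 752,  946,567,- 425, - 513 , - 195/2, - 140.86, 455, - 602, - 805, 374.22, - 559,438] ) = [ - 805, - 752, - 602, - 559,  -  513,-425, - 388.56, - 369, - 142, - 140.86, - 195/2 , 85,374.22 , 438,455,567, 946 ] 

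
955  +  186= 1141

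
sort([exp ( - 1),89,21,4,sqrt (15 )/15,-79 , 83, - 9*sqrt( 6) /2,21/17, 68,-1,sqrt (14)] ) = [ - 79,-9 *sqrt( 6) /2,-1,sqrt(15 )/15,exp( - 1),21/17, sqrt ( 14 ), 4,21, 68,83,89]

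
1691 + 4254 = 5945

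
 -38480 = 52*( - 740)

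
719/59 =719/59= 12.19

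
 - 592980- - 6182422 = 5589442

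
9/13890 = 3/4630 =0.00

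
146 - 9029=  - 8883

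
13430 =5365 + 8065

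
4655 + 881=5536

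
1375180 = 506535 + 868645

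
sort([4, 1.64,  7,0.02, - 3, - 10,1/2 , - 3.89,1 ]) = [-10,-3.89,-3, 0.02,1/2,1,1.64,  4,7] 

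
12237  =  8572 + 3665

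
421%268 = 153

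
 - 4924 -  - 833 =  - 4091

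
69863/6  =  69863/6 =11643.83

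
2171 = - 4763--6934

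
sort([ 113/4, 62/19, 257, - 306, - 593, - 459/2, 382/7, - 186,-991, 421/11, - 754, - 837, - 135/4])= [-991,-837, - 754, - 593, - 306 ,  -  459/2, - 186 , - 135/4, 62/19, 113/4,421/11,382/7, 257 ] 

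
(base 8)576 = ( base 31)CA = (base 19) 112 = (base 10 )382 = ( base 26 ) ei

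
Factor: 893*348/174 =2^1*19^1 * 47^1 = 1786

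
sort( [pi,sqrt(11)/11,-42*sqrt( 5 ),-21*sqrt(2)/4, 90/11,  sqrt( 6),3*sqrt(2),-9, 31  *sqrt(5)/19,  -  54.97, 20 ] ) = [ -42*sqrt(5), - 54.97,-9,-21*sqrt( 2 ) /4, sqrt(11 ) /11 , sqrt(6), pi,31*sqrt( 5)/19, 3  *  sqrt(2), 90/11, 20] 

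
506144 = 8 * 63268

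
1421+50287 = 51708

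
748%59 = 40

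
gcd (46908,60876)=36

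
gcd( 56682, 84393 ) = 9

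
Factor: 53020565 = 5^1*13^1*199^1*4099^1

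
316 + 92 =408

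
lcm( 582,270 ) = 26190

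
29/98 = 29/98 = 0.30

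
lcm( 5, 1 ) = 5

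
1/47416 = 1/47416 = 0.00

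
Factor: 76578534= 2^1 * 3^6*53^1*991^1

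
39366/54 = 729 = 729.00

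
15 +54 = 69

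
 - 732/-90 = 122/15 = 8.13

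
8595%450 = 45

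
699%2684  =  699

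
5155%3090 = 2065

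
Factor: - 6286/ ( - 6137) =2^1*7^1 * 17^( - 1) * 19^ ( - 2 )* 449^1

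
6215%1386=671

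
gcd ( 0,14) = 14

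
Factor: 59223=3^1*19^1*1039^1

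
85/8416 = 85/8416 = 0.01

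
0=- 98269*0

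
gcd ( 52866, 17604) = 54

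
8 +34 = 42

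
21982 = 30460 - 8478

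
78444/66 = 13074/11  =  1188.55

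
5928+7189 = 13117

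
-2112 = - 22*96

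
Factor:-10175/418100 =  - 2^( - 2 ) * 11^1*113^( - 1 ) = -  11/452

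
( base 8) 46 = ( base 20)1I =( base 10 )38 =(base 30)18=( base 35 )13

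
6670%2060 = 490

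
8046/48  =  167 + 5/8 = 167.62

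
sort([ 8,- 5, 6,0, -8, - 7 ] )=[ - 8, - 7, - 5, 0,6, 8] 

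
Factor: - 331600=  - 2^4*5^2 * 829^1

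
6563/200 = 6563/200 = 32.81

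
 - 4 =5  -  9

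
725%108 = 77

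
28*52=1456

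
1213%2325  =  1213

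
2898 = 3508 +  - 610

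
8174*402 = 3285948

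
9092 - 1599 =7493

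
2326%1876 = 450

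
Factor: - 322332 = -2^2*3^1*26861^1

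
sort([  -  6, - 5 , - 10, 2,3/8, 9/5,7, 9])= [ - 10, - 6,-5, 3/8,9/5, 2,7, 9]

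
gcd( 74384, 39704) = 8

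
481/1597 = 481/1597 = 0.30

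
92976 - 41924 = 51052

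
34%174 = 34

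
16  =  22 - 6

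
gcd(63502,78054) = 2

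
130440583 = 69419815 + 61020768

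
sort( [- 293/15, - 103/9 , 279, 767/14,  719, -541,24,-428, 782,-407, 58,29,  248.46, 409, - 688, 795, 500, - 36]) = [-688,-541, - 428,-407, - 36 , - 293/15,-103/9,  24, 29,767/14, 58,248.46, 279 , 409, 500  ,  719,782,  795 ]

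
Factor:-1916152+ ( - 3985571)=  - 5901723 = - 3^2*19^1 * 34513^1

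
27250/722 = 37 + 268/361 = 37.74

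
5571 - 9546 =-3975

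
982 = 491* 2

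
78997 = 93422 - 14425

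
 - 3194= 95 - 3289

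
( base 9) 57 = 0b110100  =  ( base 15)37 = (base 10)52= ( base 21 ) 2a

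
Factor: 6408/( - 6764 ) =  - 2^1 * 3^2*19^(-1) = -18/19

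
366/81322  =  183/40661 = 0.00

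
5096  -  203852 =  - 198756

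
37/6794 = 37/6794 = 0.01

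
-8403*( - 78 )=655434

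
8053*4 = 32212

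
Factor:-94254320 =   -  2^4*5^1*127^1*9277^1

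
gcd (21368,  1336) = 8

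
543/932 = 543/932 = 0.58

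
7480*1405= 10509400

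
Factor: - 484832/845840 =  - 278/485 = - 2^1*5^(  -  1)*97^( - 1) * 139^1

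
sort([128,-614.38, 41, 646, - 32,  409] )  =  [ - 614.38,  -  32,41, 128, 409, 646 ]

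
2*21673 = 43346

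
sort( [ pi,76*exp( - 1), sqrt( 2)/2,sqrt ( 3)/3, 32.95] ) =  [ sqrt( 3) /3, sqrt( 2)/2, pi , 76 * exp(-1),32.95]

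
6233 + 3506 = 9739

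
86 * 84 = 7224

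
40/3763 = 40/3763 = 0.01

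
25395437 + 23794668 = 49190105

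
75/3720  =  5/248=0.02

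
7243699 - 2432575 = 4811124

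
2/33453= 2/33453 = 0.00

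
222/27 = 74/9 =8.22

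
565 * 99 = 55935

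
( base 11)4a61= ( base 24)bb1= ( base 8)14711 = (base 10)6601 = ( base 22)DE1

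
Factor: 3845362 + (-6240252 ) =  - 2394890=- 2^1 * 5^1*239489^1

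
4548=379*12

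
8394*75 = 629550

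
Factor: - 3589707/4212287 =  -3^1*11^3*29^1*31^1*4212287^(-1 ) 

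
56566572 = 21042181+35524391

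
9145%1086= 457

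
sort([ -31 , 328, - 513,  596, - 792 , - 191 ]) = [-792, - 513, - 191 ,  -  31, 328, 596]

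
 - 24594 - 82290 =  - 106884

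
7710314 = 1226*6289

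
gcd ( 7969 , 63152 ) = 1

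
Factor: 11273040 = 2^4 * 3^3*5^1*17^1*307^1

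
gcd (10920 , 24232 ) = 104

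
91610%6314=3214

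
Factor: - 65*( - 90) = 2^1*3^2* 5^2*13^1 = 5850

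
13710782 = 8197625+5513157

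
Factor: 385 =5^1* 7^1*11^1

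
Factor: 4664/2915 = 8/5  =  2^3*5^( - 1)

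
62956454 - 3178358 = 59778096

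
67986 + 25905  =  93891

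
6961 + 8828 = 15789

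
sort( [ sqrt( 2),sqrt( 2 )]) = [ sqrt(2),sqrt(2)]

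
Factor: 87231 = 3^1*29077^1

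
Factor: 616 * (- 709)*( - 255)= 111369720 = 2^3*3^1*5^1*7^1 * 11^1*17^1*709^1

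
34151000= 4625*7384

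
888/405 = 296/135 = 2.19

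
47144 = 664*71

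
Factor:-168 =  - 2^3*3^1*7^1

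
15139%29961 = 15139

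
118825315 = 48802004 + 70023311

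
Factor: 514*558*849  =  243503388 = 2^2*3^3*31^1*257^1*283^1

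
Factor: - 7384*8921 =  - 2^3*11^1*13^1*71^1* 811^1 = - 65872664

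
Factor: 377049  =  3^1*125683^1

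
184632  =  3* 61544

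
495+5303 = 5798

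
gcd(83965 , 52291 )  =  1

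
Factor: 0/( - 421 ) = 0^1  =  0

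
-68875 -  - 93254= 24379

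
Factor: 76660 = 2^2*5^1*3833^1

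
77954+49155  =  127109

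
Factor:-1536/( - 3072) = 1/2 = 2^( - 1 )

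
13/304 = 13/304 = 0.04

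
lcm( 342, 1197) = 2394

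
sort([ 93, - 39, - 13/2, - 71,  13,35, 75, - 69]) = [ - 71, - 69, - 39, - 13/2 , 13 , 35, 75, 93] 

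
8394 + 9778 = 18172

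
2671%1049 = 573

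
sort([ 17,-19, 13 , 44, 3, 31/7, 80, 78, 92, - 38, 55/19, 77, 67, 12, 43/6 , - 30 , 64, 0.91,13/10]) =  [ - 38,-30,-19, 0.91, 13/10,55/19, 3, 31/7,43/6, 12, 13, 17, 44, 64, 67, 77,78,  80,92]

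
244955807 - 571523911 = -326568104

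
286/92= 143/46 = 3.11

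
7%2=1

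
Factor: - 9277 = -9277^1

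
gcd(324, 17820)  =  324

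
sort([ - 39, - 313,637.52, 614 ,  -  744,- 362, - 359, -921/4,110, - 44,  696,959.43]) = [ - 744,-362, - 359, - 313, - 921/4 , - 44,-39,110, 614, 637.52, 696,959.43]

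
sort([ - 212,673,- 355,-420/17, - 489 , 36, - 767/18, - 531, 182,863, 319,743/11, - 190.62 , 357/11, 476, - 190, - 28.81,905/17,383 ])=[-531, - 489, - 355,- 212, - 190.62, - 190, - 767/18, - 28.81, - 420/17, 357/11,  36, 905/17,743/11,182, 319, 383,476,  673,863]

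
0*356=0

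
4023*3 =12069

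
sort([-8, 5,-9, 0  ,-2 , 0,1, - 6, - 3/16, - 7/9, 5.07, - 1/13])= [-9, - 8, - 6,  -  2, - 7/9, - 3/16, - 1/13 , 0,  0 , 1, 5,  5.07 ]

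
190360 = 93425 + 96935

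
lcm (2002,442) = 34034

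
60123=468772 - 408649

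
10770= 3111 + 7659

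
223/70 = 223/70 = 3.19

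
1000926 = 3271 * 306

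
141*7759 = 1094019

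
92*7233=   665436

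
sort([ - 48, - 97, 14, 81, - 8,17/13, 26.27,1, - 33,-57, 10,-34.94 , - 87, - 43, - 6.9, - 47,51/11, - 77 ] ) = [ - 97, - 87,  -  77, - 57, - 48, -47, - 43, - 34.94, - 33,- 8, - 6.9,1,17/13,51/11,10,  14,26.27,81 ]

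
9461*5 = 47305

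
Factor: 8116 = 2^2*2029^1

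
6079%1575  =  1354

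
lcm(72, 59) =4248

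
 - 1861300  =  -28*66475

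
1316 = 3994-2678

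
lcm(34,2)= 34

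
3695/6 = 615  +  5/6 = 615.83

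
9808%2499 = 2311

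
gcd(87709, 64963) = 1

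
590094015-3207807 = 586886208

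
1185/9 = 131 + 2/3 = 131.67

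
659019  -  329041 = 329978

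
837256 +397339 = 1234595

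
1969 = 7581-5612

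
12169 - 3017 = 9152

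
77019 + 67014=144033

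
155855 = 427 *365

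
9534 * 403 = 3842202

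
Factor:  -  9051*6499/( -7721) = 8403207/1103 = 3^1*67^1*97^1*431^1*1103^( - 1) 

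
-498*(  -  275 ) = 136950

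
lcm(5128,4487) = 35896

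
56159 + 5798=61957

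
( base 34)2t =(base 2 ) 1100001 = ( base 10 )97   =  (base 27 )3g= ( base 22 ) 49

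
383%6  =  5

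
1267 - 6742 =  - 5475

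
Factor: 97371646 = 2^1*257^1*189439^1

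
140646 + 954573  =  1095219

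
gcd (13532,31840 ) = 796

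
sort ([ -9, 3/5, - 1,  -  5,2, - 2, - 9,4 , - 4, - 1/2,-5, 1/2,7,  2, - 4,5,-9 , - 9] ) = [ - 9, - 9, - 9, - 9, - 5,-5, - 4, - 4 , - 2, - 1 , - 1/2  ,  1/2,  3/5, 2,  2,4,5 , 7 ]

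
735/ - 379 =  - 2+23/379  =  -1.94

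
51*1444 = 73644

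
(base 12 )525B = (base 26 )D83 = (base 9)13308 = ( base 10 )8999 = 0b10001100100111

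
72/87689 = 72/87689 = 0.00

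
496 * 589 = 292144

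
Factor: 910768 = 2^4*  56923^1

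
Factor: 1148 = 2^2  *7^1 * 41^1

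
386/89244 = 193/44622 = 0.00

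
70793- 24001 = 46792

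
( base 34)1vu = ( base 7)6350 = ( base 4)203000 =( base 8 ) 4300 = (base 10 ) 2240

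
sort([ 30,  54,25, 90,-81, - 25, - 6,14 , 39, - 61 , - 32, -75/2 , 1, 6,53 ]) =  [-81, - 61,-75/2, - 32,  -  25, - 6,1,6,14,25,30, 39,53, 54,  90 ] 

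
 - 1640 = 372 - 2012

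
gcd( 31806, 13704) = 6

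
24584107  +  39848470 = 64432577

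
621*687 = 426627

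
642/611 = 1 + 31/611 = 1.05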